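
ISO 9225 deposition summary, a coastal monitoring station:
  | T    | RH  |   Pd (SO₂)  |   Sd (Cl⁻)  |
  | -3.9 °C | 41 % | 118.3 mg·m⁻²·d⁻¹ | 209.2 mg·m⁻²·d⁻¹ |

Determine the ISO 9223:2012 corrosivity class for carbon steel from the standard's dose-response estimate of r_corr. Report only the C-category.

carbon steel: temperature factor f = +0.150·(-13.9) = -2.0850
  SO₂ term: 1.77·118.3^0.52·exp(0.02·41-2.0850) = 5.978
  Cl⁻ term: 0.102·209.2^0.62·exp(0.033·41+0.04·-3.9) = 9.273
  r_corr = 5.978 + 9.273 = 15.25 μm/a
ISO 9223 Table 2 (carbon steel): 1.3 < 15.3 ≤ 25 μm/a ⇒ C2

C2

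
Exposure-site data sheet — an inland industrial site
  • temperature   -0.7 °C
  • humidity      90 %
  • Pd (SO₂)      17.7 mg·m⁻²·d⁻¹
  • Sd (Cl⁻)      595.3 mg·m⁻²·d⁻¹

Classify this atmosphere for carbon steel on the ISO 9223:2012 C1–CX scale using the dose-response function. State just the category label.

carbon steel: T≤10 °C ⇒ hinge +0.150·(-0.7−10) = -1.6050
  sulphur-dioxide contribution → 9.585 μm/a
  chloride contribution → 101.5 μm/a
  total first-year rate 111.1 μm/a
ISO 9223 Table 2 (carbon steel): 80 < 111 ≤ 200 μm/a ⇒ C5

C5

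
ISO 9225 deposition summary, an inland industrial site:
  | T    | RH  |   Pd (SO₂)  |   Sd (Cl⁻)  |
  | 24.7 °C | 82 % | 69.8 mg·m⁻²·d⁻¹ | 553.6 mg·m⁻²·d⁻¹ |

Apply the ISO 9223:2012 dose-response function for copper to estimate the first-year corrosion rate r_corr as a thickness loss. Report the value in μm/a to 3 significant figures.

copper: T>10 °C ⇒ hinge -0.080·(24.7−10) = -1.1760
  sulphur-dioxide contribution → 0.6224 μm/a
  chloride contribution → 3.623 μm/a
  ⇒ r_corr(copper) = 4.245 μm/a

r_corr = 4.25 μm/a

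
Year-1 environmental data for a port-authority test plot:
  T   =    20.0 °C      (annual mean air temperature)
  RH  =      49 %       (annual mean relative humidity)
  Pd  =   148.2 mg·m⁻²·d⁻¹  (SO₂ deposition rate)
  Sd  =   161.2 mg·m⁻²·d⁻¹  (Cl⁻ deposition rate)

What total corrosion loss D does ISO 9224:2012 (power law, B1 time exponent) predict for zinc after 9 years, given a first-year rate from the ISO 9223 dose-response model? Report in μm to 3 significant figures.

D(9) = 18.6 μm

zinc: temperature factor f = -0.071·(10.0) = -0.7100
  sulphur-dioxide contribution → 0.5449 μm/a
  chloride contribution → 2.569 μm/a
  total first-year rate 3.114 μm/a
Power-law: D(9) = r_corr · 9^0.813
  D(9) = 3.114 × 9^0.813 = 3.114 × 5.968 = 18.58 μm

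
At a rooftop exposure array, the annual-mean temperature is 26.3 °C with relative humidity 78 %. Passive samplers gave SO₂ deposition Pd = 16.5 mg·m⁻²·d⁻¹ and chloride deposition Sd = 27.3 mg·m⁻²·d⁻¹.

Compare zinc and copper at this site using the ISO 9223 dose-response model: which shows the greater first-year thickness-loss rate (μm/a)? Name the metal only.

zinc

zinc: f(T) = -0.071·(T−10) [T>10 °C] = -1.1573
  SO₂ term: 0.0129·16.5^0.44·exp(0.046·78-1.1573) = 0.5034
  Cl⁻ term: 0.0175·27.3^0.57·exp(0.008·78+0.085·26.3) = 2.011
  sum: 0.5034 + 2.011 → r_corr = 2.515 μm/a
copper: temperature factor f = -0.080·(16.3) = -1.3040
  Pd branch = 0.0053·Pd^0.26·e^(0.059·RH+f) = 0.2973 μm/a
  Cl⁻ term: 0.01025·27.3^0.27·exp(0.036·78+0.049·26.3) = 1.505
  r_corr = 0.2973 + 1.505 = 1.803 μm/a
Ordering by μm/a: zinc (2.51) > copper (1.8)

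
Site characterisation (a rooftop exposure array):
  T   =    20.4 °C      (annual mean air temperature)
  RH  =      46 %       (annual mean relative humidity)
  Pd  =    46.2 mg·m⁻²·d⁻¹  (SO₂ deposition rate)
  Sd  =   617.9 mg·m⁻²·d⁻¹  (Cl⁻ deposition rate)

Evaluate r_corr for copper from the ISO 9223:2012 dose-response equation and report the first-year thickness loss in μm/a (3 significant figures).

r_corr = 0.921 μm/a

copper: T>10 °C ⇒ hinge -0.080·(20.4−10) = -0.8320
  SO₂ term: 0.0053·46.2^0.26·exp(0.059·46-0.8320) = 0.09428
  Cl⁻ term: 0.01025·617.9^0.27·exp(0.036·46+0.049·20.4) = 0.8271
  sum: 0.09428 + 0.8271 → r_corr = 0.9214 μm/a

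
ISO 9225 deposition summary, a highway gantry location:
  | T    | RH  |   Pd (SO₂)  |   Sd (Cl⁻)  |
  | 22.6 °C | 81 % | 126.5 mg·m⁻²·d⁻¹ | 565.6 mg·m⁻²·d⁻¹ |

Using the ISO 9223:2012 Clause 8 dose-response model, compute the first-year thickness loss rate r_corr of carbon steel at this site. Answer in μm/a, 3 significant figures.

carbon steel: temperature factor f = -0.054·(12.6) = -0.6804
  sulphur-dioxide contribution → 56.12 μm/a
  chloride contribution → 185.6 μm/a
  ⇒ r_corr(carbon steel) = 241.7 μm/a

r_corr = 242 μm/a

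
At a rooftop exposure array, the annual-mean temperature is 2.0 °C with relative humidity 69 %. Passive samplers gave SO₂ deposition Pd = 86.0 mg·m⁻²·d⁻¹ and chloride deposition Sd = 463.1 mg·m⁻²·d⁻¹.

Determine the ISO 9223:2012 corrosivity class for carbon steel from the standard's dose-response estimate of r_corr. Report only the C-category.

carbon steel: f(T) = +0.150·(T−10) [T≤10 °C] = -1.2000
  sulphur-dioxide contribution → 21.48 μm/a
  chloride contribution → 48.41 μm/a
  total first-year rate 69.89 μm/a
69.9 μm/a falls in (50, 80] for carbon steel → category C4

C4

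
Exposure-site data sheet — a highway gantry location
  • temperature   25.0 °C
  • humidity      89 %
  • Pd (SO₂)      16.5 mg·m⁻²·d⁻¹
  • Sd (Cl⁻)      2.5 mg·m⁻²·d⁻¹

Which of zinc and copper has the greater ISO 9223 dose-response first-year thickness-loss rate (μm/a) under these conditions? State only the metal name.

copper

zinc: T>10 °C ⇒ hinge -0.071·(25.0−10) = -1.0650
  SO₂ term: 0.0129·16.5^0.44·exp(0.046·89-1.0650) = 0.9157
  Cl⁻ term: 0.0175·2.5^0.57·exp(0.008·89+0.085·25.0) = 0.5035
  r_corr = 0.9157 + 0.5035 = 1.419 μm/a
copper: f(T) = -0.080·(T−10) [T>10 °C] = -1.2000
  SO₂ term: 0.0053·16.5^0.26·exp(0.059·89-1.2000) = 0.6312
  Cl⁻ term: 0.01025·2.5^0.27·exp(0.036·89+0.049·25.0) = 1.101
  r_corr = 0.6312 + 1.101 = 1.732 μm/a
Ordering by μm/a: copper (1.73) > zinc (1.42)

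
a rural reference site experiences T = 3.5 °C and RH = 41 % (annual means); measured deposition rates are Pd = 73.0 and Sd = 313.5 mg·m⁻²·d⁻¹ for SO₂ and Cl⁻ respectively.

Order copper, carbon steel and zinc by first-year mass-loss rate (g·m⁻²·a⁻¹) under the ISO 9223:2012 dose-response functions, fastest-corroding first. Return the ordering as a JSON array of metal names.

copper: f(T) = +0.126·(T−10) [T≤10 °C] = -0.8190
  Pd branch = 0.0053·Pd^0.26·e^(0.059·RH+f) = 0.0801 μm/a
  Sd branch = 0.01025·Sd^0.27·e^(0.036·RH+0.049·T) = 0.2513 μm/a
  r_corr = 0.0801 + 0.2513 = 0.3314 μm/a
  mass loss = 0.3314 μm/a × 8.96 g/cm³ = 2.969 g·m⁻²·a⁻¹
carbon steel: f(T) = +0.150·(T−10) [T≤10 °C] = -0.9750
  SO₂ term: 1.77·73.0^0.52·exp(0.02·41-0.9750) = 14.11
  Sd branch = 0.102·Sd^0.62·e^(0.033·RH+0.04·T) = 16.02 μm/a
  sum: 14.11 + 16.02 → r_corr = 30.13 μm/a
  mass loss = 30.13 μm/a × 7.85 g/cm³ = 236.5 g·m⁻²·a⁻¹
zinc: temperature factor f = +0.038·(-6.5) = -0.2470
  SO₂ term: 0.0129·73.0^0.44·exp(0.046·41-0.2470) = 0.4388
  Sd branch = 0.0175·Sd^0.57·e^(0.008·RH+0.085·T) = 0.8661 μm/a
  r_corr = 0.4388 + 0.8661 = 1.305 μm/a
  mass loss = 1.305 μm/a × 7.14 g/cm³ = 9.317 g·m⁻²·a⁻¹
Ordering by g·m⁻²·a⁻¹: carbon steel (237) > zinc (9.32) > copper (2.97)

["carbon steel", "zinc", "copper"]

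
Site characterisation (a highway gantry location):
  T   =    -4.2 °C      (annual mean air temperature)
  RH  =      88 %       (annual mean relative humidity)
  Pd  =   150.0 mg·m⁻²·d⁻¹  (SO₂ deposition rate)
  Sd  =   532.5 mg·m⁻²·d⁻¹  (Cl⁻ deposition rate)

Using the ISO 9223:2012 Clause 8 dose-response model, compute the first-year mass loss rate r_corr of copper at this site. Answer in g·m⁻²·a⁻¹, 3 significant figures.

copper: T≤10 °C ⇒ hinge +0.126·(-4.2−10) = -1.7892
  SO₂ term: 0.0053·150.0^0.26·exp(0.059·88-1.7892) = 0.586
  Cl⁻ term: 0.01025·532.5^0.27·exp(0.036·88+0.049·-4.2) = 1.08
  r_corr = 0.586 + 1.08 = 1.666 μm/a
Convert to mass loss: 1.666 μm/a × 8.96 g/cm³ = 14.92 g·m⁻²·a⁻¹

r_corr = 14.9 g·m⁻²·a⁻¹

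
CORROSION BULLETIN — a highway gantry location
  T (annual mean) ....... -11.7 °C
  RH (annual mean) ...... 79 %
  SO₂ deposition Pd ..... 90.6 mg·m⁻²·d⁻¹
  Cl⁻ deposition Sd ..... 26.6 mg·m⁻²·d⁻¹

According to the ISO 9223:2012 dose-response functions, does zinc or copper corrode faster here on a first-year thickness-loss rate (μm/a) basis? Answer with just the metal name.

zinc

zinc: f(T) = +0.038·(T−10) [T≤10 °C] = -0.8246
  sulphur-dioxide contribution → 1.555 μm/a
  chloride contribution → 0.07903 μm/a
  ⇒ r_corr(zinc) = 1.634 μm/a
copper: f(T) = +0.126·(T−10) [T≤10 °C] = -2.7342
  sulphur-dioxide contribution → 0.1175 μm/a
  chloride contribution → 0.2408 μm/a
  total first-year rate 0.3582 μm/a
Ordering by μm/a: zinc (1.63) > copper (0.358)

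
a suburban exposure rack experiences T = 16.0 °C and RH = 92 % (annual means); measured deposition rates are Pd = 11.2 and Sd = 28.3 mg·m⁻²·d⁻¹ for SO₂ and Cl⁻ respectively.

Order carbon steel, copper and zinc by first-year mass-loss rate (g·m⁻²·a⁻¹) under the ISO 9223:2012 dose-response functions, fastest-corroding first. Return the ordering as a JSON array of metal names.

carbon steel: temperature factor f = -0.054·(6.0) = -0.3240
  Pd branch = 1.77·Pd^0.52·e^(0.02·RH+f) = 28.31 μm/a
  Sd branch = 0.102·Sd^0.62·e^(0.033·RH+0.04·T) = 32 μm/a
  r_corr = 28.31 + 32 = 60.31 μm/a
  mass loss = 60.31 μm/a × 7.85 g/cm³ = 473.5 g·m⁻²·a⁻¹
copper: temperature factor f = -0.080·(6.0) = -0.4800
  Pd branch = 0.0053·Pd^0.26·e^(0.059·RH+f) = 1.399 μm/a
  Sd branch = 0.01025·Sd^0.27·e^(0.036·RH+0.049·T) = 1.519 μm/a
  sum: 1.399 + 1.519 → r_corr = 2.919 μm/a
  mass loss = 2.919 μm/a × 8.96 g/cm³ = 26.15 g·m⁻²·a⁻¹
zinc: temperature factor f = -0.071·(6.0) = -0.4260
  Pd branch = 0.0129·Pd^0.44·e^(0.046·RH+f) = 1.679 μm/a
  Cl⁻ term: 0.0175·28.3^0.57·exp(0.008·92+0.085·16.0) = 0.9568
  r_corr = 1.679 + 0.9568 = 2.636 μm/a
  mass loss = 2.636 μm/a × 7.14 g/cm³ = 18.82 g·m⁻²·a⁻¹
Ordering by g·m⁻²·a⁻¹: carbon steel (473) > copper (26.2) > zinc (18.8)

["carbon steel", "copper", "zinc"]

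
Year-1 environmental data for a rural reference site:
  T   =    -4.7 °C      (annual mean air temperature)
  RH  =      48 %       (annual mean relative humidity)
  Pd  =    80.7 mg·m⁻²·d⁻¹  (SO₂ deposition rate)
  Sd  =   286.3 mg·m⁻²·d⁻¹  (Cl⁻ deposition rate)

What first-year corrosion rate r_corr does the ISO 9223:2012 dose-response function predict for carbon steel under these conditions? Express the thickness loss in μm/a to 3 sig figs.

carbon steel: f(T) = +0.150·(T−10) [T≤10 °C] = -2.2050
  sulphur-dioxide contribution → 4.999 μm/a
  chloride contribution → 13.74 μm/a
  ⇒ r_corr(carbon steel) = 18.74 μm/a

r_corr = 18.7 μm/a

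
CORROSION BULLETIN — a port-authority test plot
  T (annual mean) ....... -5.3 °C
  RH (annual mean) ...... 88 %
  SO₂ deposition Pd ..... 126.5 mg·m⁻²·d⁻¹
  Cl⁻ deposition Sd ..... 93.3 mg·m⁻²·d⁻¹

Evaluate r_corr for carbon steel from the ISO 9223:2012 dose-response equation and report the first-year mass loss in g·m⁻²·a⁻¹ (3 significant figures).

r_corr = 298 g·m⁻²·a⁻¹

carbon steel: f(T) = +0.150·(T−10) [T≤10 °C] = -2.2950
  sulphur-dioxide contribution → 12.84 μm/a
  chloride contribution → 25.06 μm/a
  ⇒ r_corr(carbon steel) = 37.91 μm/a
Convert to mass loss: 37.91 μm/a × 7.85 g/cm³ = 297.6 g·m⁻²·a⁻¹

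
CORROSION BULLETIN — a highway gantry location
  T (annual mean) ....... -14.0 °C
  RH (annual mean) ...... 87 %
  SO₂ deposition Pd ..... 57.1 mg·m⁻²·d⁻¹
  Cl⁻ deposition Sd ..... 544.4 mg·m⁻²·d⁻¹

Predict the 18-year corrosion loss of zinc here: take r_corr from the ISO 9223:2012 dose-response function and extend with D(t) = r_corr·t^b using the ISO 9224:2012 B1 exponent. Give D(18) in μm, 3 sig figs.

zinc: temperature factor f = +0.038·(-24.0) = -0.9120
  Pd branch = 0.0129·Pd^0.44·e^(0.046·RH+f) = 1.681 μm/a
  Cl⁻ term: 0.0175·544.4^0.57·exp(0.008·87+0.085·-14.0) = 0.3872
  r_corr = 1.681 + 0.3872 = 2.068 μm/a
Long-term exponent b (ISO 9224 Table 2, B1) = 0.813
  D(18) = 2.068 × 18^0.813 = 2.068 × 10.48 = 21.68 μm

D(18) = 21.7 μm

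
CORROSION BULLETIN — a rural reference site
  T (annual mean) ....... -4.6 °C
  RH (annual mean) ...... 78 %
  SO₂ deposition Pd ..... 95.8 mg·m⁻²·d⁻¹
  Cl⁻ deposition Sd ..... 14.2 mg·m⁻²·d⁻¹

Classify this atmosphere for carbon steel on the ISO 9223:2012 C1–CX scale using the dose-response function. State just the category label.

carbon steel: f(T) = +0.150·(T−10) [T≤10 °C] = -2.1900
  sulphur-dioxide contribution → 10.11 μm/a
  chloride contribution → 5.767 μm/a
  total first-year rate 15.88 μm/a
ISO 9223 Table 2 (carbon steel): 1.3 < 15.9 ≤ 25 μm/a ⇒ C2

C2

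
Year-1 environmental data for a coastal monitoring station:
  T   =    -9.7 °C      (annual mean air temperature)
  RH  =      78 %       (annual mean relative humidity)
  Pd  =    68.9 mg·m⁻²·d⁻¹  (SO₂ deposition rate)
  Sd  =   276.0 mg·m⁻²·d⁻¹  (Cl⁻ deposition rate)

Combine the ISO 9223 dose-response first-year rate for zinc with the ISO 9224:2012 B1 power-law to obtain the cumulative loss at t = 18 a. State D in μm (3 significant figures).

D(18) = 18.6 μm

zinc: temperature factor f = +0.038·(-19.7) = -0.7486
  SO₂ term: 0.0129·68.9^0.44·exp(0.046·78-0.7486) = 1.421
  Cl⁻ term: 0.0175·276.0^0.57·exp(0.008·78+0.085·-9.7) = 0.3526
  r_corr = 1.421 + 0.3526 = 1.773 μm/a
ISO 9224: D(t) = r_corr · t^b with b = 0.813 (zinc, B1)
  D(18) = 1.773 × 18^0.813 = 1.773 × 10.48 = 18.59 μm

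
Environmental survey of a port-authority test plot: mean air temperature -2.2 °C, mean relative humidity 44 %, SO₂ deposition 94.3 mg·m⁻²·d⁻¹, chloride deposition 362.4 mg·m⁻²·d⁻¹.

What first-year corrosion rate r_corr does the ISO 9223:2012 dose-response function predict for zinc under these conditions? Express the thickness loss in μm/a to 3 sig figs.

r_corr = 1.05 μm/a

zinc: f(T) = +0.038·(T−10) [T≤10 °C] = -0.4636
  SO₂ term: 0.0129·94.3^0.44·exp(0.046·44-0.4636) = 0.454
  Sd branch = 0.0175·Sd^0.57·e^(0.008·RH+0.085·T) = 0.5935 μm/a
  r_corr = 0.454 + 0.5935 = 1.048 μm/a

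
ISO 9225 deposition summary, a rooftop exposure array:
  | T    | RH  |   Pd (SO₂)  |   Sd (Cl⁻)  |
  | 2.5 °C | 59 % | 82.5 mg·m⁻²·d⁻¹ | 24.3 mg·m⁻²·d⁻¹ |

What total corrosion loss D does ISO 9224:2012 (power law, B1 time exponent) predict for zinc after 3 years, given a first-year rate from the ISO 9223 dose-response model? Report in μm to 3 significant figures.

zinc: T≤10 °C ⇒ hinge +0.038·(2.5−10) = -0.2850
  sulphur-dioxide contribution → 1.02 μm/a
  chloride contribution → 0.2138 μm/a
  total first-year rate 1.234 μm/a
ISO 9224: D(t) = r_corr · t^b with b = 0.813 (zinc, B1)
  D(3) = 1.234 × 3^0.813 = 1.234 × 2.443 = 3.015 μm

D(3) = 3.01 μm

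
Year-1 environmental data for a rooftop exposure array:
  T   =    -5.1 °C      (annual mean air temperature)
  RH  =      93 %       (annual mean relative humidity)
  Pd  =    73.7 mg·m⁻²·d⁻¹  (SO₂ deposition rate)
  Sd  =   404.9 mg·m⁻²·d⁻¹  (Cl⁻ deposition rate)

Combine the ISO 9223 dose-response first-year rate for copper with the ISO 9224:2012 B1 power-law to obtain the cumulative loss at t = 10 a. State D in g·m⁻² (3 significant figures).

copper: f(T) = +0.126·(T−10) [T≤10 °C] = -1.9026
  SO₂ term: 0.0053·73.7^0.26·exp(0.059·93-1.9026) = 0.5841
  Sd branch = 0.01025·Sd^0.27·e^(0.036·RH+0.049·T) = 1.149 μm/a
  sum: 0.5841 + 1.149 → r_corr = 1.733 μm/a
Long-term exponent b (ISO 9224 Table 2, B1) = 0.667
  D(10) = 1.733 × 10^0.667 = 1.733 × 4.645 = 8.049 μm
  Mass loss = 8.049 μm × 8.96 g/cm³ = 72.12 g·m⁻²

D(10) = 72.1 g·m⁻²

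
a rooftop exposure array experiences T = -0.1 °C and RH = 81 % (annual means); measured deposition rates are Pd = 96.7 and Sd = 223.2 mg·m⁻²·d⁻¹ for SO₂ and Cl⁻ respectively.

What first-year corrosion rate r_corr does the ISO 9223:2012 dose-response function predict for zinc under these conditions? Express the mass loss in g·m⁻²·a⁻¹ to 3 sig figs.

r_corr = 24.6 g·m⁻²·a⁻¹

zinc: T≤10 °C ⇒ hinge +0.038·(-0.1−10) = -0.3838
  sulphur-dioxide contribution → 2.727 μm/a
  chloride contribution → 0.7236 μm/a
  ⇒ r_corr(zinc) = 3.451 μm/a
Convert to mass loss: 3.451 μm/a × 7.14 g/cm³ = 24.64 g·m⁻²·a⁻¹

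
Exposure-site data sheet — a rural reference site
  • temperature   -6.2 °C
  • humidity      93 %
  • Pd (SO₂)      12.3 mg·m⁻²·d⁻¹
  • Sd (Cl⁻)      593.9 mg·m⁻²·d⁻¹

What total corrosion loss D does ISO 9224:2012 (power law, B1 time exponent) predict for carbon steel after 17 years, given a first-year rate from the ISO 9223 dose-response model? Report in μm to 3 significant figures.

carbon steel: f(T) = +0.150·(T−10) [T≤10 °C] = -2.4300
  sulphur-dioxide contribution → 3.691 μm/a
  chloride contribution → 89.84 μm/a
  total first-year rate 93.53 μm/a
Long-term exponent b (ISO 9224 Table 2, B1) = 0.523
  D(17) = 93.53 × 17^0.523 = 93.53 × 4.401 = 411.6 μm

D(17) = 412 μm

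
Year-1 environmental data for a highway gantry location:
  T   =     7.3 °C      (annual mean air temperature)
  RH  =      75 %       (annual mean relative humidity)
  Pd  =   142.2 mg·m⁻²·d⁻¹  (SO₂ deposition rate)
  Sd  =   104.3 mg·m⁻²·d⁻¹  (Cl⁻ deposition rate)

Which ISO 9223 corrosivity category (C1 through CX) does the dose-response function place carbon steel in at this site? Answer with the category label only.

carbon steel: T≤10 °C ⇒ hinge +0.150·(7.3−10) = -0.4050
  Pd branch = 1.77·Pd^0.52·e^(0.02·RH+f) = 69.67 μm/a
  Cl⁻ term: 0.102·104.3^0.62·exp(0.033·75+0.04·7.3) = 28.95
  r_corr = 69.67 + 28.95 = 98.62 μm/a
98.6 μm/a falls in (80, 200] for carbon steel → category C5

C5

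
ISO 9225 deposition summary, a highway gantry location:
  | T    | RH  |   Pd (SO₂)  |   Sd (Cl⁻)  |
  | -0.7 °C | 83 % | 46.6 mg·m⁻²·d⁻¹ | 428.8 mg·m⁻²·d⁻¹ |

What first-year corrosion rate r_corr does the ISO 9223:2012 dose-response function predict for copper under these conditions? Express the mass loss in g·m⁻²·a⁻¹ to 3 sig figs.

copper: T≤10 °C ⇒ hinge +0.126·(-0.7−10) = -1.3482
  SO₂ term: 0.0053·46.6^0.26·exp(0.059·83-1.3482) = 0.5004
  Cl⁻ term: 0.01025·428.8^0.27·exp(0.036·83+0.049·-0.7) = 1.01
  r_corr = 0.5004 + 1.01 = 1.51 μm/a
Convert to mass loss: 1.51 μm/a × 8.96 g/cm³ = 13.53 g·m⁻²·a⁻¹

r_corr = 13.5 g·m⁻²·a⁻¹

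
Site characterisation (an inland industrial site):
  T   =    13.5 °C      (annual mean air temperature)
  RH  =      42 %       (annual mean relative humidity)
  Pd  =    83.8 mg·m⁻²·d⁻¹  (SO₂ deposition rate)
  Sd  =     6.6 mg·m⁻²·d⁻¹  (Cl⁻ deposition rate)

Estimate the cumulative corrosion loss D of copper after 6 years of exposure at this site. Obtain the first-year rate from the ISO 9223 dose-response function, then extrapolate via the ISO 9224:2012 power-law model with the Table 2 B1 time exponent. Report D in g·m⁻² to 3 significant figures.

copper: T>10 °C ⇒ hinge -0.080·(13.5−10) = -0.2800
  SO₂ term: 0.0053·83.8^0.26·exp(0.059·42-0.2800) = 0.151
  Sd branch = 0.01025·Sd^0.27·e^(0.036·RH+0.049·T) = 0.1499 μm/a
  r_corr = 0.151 + 0.1499 = 0.3009 μm/a
Long-term exponent b (ISO 9224 Table 2, B1) = 0.667
  D(6) = 0.3009 × 6^0.667 = 0.3009 × 3.304 = 0.9942 μm
  Mass loss = 0.9942 μm × 8.96 g/cm³ = 8.908 g·m⁻²

D(6) = 8.91 g·m⁻²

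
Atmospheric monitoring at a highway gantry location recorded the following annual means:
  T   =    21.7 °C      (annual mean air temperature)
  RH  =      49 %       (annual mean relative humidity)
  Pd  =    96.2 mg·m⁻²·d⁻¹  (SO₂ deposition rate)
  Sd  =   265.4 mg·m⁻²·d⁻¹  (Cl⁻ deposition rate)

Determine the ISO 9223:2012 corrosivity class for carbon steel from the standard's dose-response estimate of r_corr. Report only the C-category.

carbon steel: temperature factor f = -0.054·(11.7) = -0.6318
  SO₂ term: 1.77·96.2^0.52·exp(0.02·49-0.6318) = 26.94
  Cl⁻ term: 0.102·265.4^0.62·exp(0.033·49+0.04·21.7) = 38.96
  sum: 26.94 + 38.96 → r_corr = 65.9 μm/a
Category bounds: 50…80 μm/a bracket r_corr ⇒ C4

C4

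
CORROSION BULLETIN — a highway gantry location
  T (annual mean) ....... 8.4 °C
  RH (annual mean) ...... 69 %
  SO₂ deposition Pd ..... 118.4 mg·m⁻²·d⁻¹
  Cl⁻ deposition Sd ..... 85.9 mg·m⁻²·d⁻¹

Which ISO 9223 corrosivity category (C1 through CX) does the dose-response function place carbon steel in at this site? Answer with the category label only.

C5

carbon steel: temperature factor f = +0.150·(-1.6) = -0.2400
  sulphur-dioxide contribution → 66.25 μm/a
  chloride contribution → 22 μm/a
  ⇒ r_corr(carbon steel) = 88.26 μm/a
88.3 μm/a falls in (80, 200] for carbon steel → category C5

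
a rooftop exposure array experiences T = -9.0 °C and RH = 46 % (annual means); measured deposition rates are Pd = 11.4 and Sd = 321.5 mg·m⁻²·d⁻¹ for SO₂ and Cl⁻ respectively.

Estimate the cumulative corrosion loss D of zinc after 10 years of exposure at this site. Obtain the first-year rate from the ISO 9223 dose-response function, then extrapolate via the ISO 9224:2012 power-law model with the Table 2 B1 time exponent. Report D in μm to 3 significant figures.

zinc: T≤10 °C ⇒ hinge +0.038·(-9.0−10) = -0.7220
  SO₂ term: 0.0129·11.4^0.44·exp(0.046·46-0.7220) = 0.1517
  Cl⁻ term: 0.0175·321.5^0.57·exp(0.008·46+0.085·-9.0) = 0.316
  r_corr = 0.1517 + 0.316 = 0.4677 μm/a
Long-term exponent b (ISO 9224 Table 2, B1) = 0.813
  D(10) = 0.4677 × 10^0.813 = 0.4677 × 6.501 = 3.041 μm

D(10) = 3.04 μm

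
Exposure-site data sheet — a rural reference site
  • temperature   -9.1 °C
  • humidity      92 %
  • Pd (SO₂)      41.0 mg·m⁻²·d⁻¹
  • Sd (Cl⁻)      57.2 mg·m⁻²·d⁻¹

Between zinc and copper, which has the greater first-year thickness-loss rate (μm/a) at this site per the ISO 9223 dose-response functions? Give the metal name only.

zinc

zinc: f(T) = +0.038·(T−10) [T≤10 °C] = -0.7258
  sulphur-dioxide contribution → 2.203 μm/a
  chloride contribution → 0.1692 μm/a
  ⇒ r_corr(zinc) = 2.372 μm/a
copper: temperature factor f = +0.126·(-19.1) = -2.4066
  sulphur-dioxide contribution → 0.2856 μm/a
  chloride contribution → 0.537 μm/a
  ⇒ r_corr(copper) = 0.8226 μm/a
Ordering by μm/a: zinc (2.37) > copper (0.823)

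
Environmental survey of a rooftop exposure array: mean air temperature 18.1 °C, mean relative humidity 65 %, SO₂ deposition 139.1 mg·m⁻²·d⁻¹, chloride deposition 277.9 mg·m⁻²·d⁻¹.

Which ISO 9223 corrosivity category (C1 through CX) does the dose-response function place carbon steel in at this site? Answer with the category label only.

carbon steel: temperature factor f = -0.054·(8.1) = -0.4374
  Pd branch = 1.77·Pd^0.52·e^(0.02·RH+f) = 54.59 μm/a
  Sd branch = 0.102·Sd^0.62·e^(0.033·RH+0.04·T) = 58.86 μm/a
  r_corr = 54.59 + 58.86 = 113.4 μm/a
ISO 9223 Table 2 (carbon steel): 80 < 113 ≤ 200 μm/a ⇒ C5

C5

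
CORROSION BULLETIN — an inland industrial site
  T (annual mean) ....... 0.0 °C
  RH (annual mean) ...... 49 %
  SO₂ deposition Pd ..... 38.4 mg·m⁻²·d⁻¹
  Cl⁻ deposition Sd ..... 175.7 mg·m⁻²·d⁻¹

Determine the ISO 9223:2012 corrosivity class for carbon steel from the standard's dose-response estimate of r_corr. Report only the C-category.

C2

carbon steel: f(T) = +0.150·(T−10) [T≤10 °C] = -1.5000
  Pd branch = 1.77·Pd^0.52·e^(0.02·RH+f) = 7.014 μm/a
  Sd branch = 0.102·Sd^0.62·e^(0.033·RH+0.04·T) = 12.67 μm/a
  sum: 7.014 + 12.67 → r_corr = 19.68 μm/a
ISO 9223 Table 2 (carbon steel): 1.3 < 19.7 ≤ 25 μm/a ⇒ C2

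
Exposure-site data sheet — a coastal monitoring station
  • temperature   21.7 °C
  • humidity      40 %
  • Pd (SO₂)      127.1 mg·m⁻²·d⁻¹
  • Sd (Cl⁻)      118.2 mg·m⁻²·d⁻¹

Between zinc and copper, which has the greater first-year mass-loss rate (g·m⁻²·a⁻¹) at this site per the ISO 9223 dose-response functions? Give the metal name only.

zinc

zinc: T>10 °C ⇒ hinge -0.071·(21.7−10) = -0.8307
  sulphur-dioxide contribution → 0.2984 μm/a
  chloride contribution → 2.315 μm/a
  ⇒ r_corr(zinc) = 2.613 μm/a
  mass loss = 2.613 μm/a × 7.14 g/cm³ = 18.66 g·m⁻²·a⁻¹
copper: f(T) = -0.080·(T−10) [T>10 °C] = -0.9360
  sulphur-dioxide contribution → 0.07759 μm/a
  chloride contribution → 0.4545 μm/a
  ⇒ r_corr(copper) = 0.5321 μm/a
  mass loss = 0.5321 μm/a × 8.96 g/cm³ = 4.767 g·m⁻²·a⁻¹
Ordering by g·m⁻²·a⁻¹: zinc (18.7) > copper (4.77)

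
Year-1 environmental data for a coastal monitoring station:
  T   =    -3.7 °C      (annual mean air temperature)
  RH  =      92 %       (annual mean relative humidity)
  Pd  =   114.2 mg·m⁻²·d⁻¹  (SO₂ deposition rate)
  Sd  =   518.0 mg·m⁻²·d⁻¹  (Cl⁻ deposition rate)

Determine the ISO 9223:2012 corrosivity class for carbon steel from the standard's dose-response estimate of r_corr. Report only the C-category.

carbon steel: f(T) = +0.150·(T−10) [T≤10 °C] = -2.0550
  Pd branch = 1.77·Pd^0.52·e^(0.02·RH+f) = 16.77 μm/a
  Sd branch = 0.102·Sd^0.62·e^(0.033·RH+0.04·T) = 88.25 μm/a
  sum: 16.77 + 88.25 → r_corr = 105 μm/a
ISO 9223 Table 2 (carbon steel): 80 < 105 ≤ 200 μm/a ⇒ C5

C5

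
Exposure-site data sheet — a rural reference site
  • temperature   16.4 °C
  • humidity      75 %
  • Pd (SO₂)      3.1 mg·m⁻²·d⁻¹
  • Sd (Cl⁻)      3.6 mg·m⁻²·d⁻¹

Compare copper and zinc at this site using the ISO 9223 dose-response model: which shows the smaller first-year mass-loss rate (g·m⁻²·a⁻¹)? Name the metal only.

copper: T>10 °C ⇒ hinge -0.080·(16.4−10) = -0.5120
  Pd branch = 0.0053·Pd^0.26·e^(0.059·RH+f) = 0.356 μm/a
  Cl⁻ term: 0.01025·3.6^0.27·exp(0.036·75+0.049·16.4) = 0.4814
  r_corr = 0.356 + 0.4814 = 0.8374 μm/a
  mass loss = 0.8374 μm/a × 8.96 g/cm³ = 7.503 g·m⁻²·a⁻¹
zinc: f(T) = -0.071·(T−10) [T>10 °C] = -0.4544
  Pd branch = 0.0129·Pd^0.44·e^(0.046·RH+f) = 0.4244 μm/a
  Sd branch = 0.0175·Sd^0.57·e^(0.008·RH+0.085·T) = 0.2668 μm/a
  r_corr = 0.4244 + 0.2668 = 0.6911 μm/a
  mass loss = 0.6911 μm/a × 7.14 g/cm³ = 4.935 g·m⁻²·a⁻¹
Ordering by g·m⁻²·a⁻¹: copper (7.5) > zinc (4.93)

zinc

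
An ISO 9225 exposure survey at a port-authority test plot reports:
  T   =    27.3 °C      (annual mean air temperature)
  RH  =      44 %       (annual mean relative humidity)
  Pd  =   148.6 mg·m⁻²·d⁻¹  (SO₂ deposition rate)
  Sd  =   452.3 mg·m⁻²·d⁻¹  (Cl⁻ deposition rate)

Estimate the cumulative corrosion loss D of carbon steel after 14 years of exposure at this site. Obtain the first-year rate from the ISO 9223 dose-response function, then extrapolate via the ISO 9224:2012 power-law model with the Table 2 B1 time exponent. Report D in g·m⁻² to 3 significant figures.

D(14) = 2.50e+03 g·m⁻²

carbon steel: f(T) = -0.054·(T−10) [T>10 °C] = -0.9342
  Pd branch = 1.77·Pd^0.52·e^(0.02·RH+f) = 22.59 μm/a
  Sd branch = 0.102·Sd^0.62·e^(0.033·RH+0.04·T) = 57.52 μm/a
  sum: 22.59 + 57.52 → r_corr = 80.11 μm/a
Power-law: D(14) = r_corr · 14^0.523
  D(14) = 80.11 × 14^0.523 = 80.11 × 3.976 = 318.5 μm
  Mass loss = 318.5 μm × 7.85 g/cm³ = 2500 g·m⁻²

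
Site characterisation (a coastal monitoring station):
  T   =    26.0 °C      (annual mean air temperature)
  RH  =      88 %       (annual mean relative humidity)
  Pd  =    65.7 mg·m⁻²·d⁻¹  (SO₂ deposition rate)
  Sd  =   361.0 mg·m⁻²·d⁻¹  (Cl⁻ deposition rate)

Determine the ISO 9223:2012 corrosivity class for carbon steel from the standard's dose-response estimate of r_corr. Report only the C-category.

CX

carbon steel: T>10 °C ⇒ hinge -0.054·(26.0−10) = -0.8640
  SO₂ term: 1.77·65.7^0.52·exp(0.02·88-0.8640) = 38.22
  Sd branch = 0.102·Sd^0.62·e^(0.033·RH+0.04·T) = 202.8 μm/a
  r_corr = 38.22 + 202.8 = 241 μm/a
ISO 9223 Table 2 (carbon steel): 200 < 241 ≤ 700 μm/a ⇒ CX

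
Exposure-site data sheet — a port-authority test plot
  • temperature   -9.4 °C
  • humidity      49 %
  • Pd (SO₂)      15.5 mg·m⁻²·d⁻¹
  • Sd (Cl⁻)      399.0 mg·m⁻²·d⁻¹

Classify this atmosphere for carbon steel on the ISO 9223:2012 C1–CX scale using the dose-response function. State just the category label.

carbon steel: T≤10 °C ⇒ hinge +0.150·(-9.4−10) = -2.9100
  SO₂ term: 1.77·15.5^0.52·exp(0.02·49-2.9100) = 1.068
  Sd branch = 0.102·Sd^0.62·e^(0.033·RH+0.04·T) = 14.46 μm/a
  sum: 1.068 + 14.46 → r_corr = 15.53 μm/a
ISO 9223 Table 2 (carbon steel): 1.3 < 15.5 ≤ 25 μm/a ⇒ C2

C2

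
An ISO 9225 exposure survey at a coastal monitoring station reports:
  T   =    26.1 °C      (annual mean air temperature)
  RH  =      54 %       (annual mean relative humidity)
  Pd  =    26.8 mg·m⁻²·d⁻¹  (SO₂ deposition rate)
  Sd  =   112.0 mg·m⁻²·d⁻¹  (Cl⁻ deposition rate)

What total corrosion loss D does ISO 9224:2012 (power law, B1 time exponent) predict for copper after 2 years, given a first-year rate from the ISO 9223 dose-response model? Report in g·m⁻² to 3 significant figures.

D(2) = 14.3 g·m⁻²

copper: T>10 °C ⇒ hinge -0.080·(26.1−10) = -1.2880
  sulphur-dioxide contribution → 0.08315 μm/a
  chloride contribution → 0.9198 μm/a
  ⇒ r_corr(copper) = 1.003 μm/a
Power-law: D(2) = r_corr · 2^0.667
  D(2) = 1.003 × 2^0.667 = 1.003 × 1.588 = 1.592 μm
  Mass loss = 1.592 μm × 8.96 g/cm³ = 14.27 g·m⁻²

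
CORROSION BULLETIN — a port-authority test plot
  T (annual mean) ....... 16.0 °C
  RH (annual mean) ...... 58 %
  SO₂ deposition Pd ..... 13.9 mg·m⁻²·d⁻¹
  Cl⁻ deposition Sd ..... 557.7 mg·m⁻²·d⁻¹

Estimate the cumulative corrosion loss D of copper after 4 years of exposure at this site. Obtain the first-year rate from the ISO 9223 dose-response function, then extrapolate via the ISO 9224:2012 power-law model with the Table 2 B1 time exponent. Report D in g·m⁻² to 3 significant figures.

copper: temperature factor f = -0.080·(6.0) = -0.4800
  Pd branch = 0.0053·Pd^0.26·e^(0.059·RH+f) = 0.1991 μm/a
  Cl⁻ term: 0.01025·557.7^0.27·exp(0.036·58+0.049·16.0) = 0.999
  sum: 0.1991 + 0.999 → r_corr = 1.198 μm/a
Power-law: D(4) = r_corr · 4^0.667
  D(4) = 1.198 × 4^0.667 = 1.198 × 2.521 = 3.02 μm
  Mass loss = 3.02 μm × 8.96 g/cm³ = 27.06 g·m⁻²

D(4) = 27.1 g·m⁻²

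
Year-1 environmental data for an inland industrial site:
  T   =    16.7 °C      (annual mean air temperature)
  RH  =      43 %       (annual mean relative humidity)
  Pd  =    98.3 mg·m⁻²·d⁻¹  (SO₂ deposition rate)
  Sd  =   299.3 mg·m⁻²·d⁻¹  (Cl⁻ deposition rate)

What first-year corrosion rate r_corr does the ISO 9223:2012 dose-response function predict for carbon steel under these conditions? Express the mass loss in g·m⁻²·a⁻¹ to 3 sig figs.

carbon steel: T>10 °C ⇒ hinge -0.054·(16.7−10) = -0.3618
  Pd branch = 1.77·Pd^0.52·e^(0.02·RH+f) = 31.66 μm/a
  Sd branch = 0.102·Sd^0.62·e^(0.033·RH+0.04·T) = 28.19 μm/a
  sum: 31.66 + 28.19 → r_corr = 59.85 μm/a
Convert to mass loss: 59.85 μm/a × 7.85 g/cm³ = 469.8 g·m⁻²·a⁻¹

r_corr = 470 g·m⁻²·a⁻¹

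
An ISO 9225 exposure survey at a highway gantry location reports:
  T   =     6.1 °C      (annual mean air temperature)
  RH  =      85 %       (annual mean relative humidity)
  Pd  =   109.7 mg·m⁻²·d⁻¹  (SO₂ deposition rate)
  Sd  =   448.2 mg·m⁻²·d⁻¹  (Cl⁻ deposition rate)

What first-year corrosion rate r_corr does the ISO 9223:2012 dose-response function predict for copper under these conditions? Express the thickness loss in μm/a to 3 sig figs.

copper: f(T) = +0.126·(T−10) [T≤10 °C] = -0.4914
  SO₂ term: 0.0053·109.7^0.26·exp(0.059·85-0.4914) = 1.657
  Cl⁻ term: 0.01025·448.2^0.27·exp(0.036·85+0.049·6.1) = 1.532
  r_corr = 1.657 + 1.532 = 3.189 μm/a

r_corr = 3.19 μm/a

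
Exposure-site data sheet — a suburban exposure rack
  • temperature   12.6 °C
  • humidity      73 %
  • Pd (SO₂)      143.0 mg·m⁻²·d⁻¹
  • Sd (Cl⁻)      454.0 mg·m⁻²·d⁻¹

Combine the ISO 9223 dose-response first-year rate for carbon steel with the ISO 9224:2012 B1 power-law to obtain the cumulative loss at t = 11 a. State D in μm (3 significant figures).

D(11) = 599 μm

carbon steel: temperature factor f = -0.054·(2.6) = -0.1404
  Pd branch = 1.77·Pd^0.52·e^(0.02·RH+f) = 87.47 μm/a
  Sd branch = 0.102·Sd^0.62·e^(0.033·RH+0.04·T) = 83.38 μm/a
  r_corr = 87.47 + 83.38 = 170.8 μm/a
Power-law: D(11) = r_corr · 11^0.523
  D(11) = 170.8 × 11^0.523 = 170.8 × 3.505 = 598.8 μm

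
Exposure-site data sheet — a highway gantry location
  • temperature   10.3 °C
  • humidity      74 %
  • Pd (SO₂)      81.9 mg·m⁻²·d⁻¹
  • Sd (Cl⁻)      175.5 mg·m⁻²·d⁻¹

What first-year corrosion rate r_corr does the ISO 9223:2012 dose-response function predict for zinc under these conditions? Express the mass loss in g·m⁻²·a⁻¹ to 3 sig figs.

r_corr = 29.2 g·m⁻²·a⁻¹

zinc: T>10 °C ⇒ hinge -0.071·(10.3−10) = -0.0213
  sulphur-dioxide contribution → 2.64 μm/a
  chloride contribution → 1.444 μm/a
  ⇒ r_corr(zinc) = 4.084 μm/a
Convert to mass loss: 4.084 μm/a × 7.14 g/cm³ = 29.16 g·m⁻²·a⁻¹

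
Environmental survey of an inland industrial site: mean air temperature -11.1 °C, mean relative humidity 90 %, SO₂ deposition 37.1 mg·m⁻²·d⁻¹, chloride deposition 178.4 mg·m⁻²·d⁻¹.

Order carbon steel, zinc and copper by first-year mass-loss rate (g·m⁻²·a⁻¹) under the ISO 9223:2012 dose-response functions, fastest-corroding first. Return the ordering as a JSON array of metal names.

["carbon steel", "zinc", "copper"]

carbon steel: T≤10 °C ⇒ hinge +0.150·(-11.1−10) = -3.1650
  Pd branch = 1.77·Pd^0.52·e^(0.02·RH+f) = 2.96 μm/a
  Cl⁻ term: 0.102·178.4^0.62·exp(0.033·90+0.04·-11.1) = 31.73
  r_corr = 2.96 + 31.73 = 34.69 μm/a
  mass loss = 34.69 μm/a × 7.85 g/cm³ = 272.3 g·m⁻²·a⁻¹
zinc: T≤10 °C ⇒ hinge +0.038·(-11.1−10) = -0.8018
  Pd branch = 0.0129·Pd^0.44·e^(0.046·RH+f) = 1.782 μm/a
  Cl⁻ term: 0.0175·178.4^0.57·exp(0.008·90+0.085·-11.1) = 0.2687
  r_corr = 1.782 + 0.2687 = 2.051 μm/a
  mass loss = 2.051 μm/a × 7.14 g/cm³ = 14.64 g·m⁻²·a⁻¹
copper: T≤10 °C ⇒ hinge +0.126·(-11.1−10) = -2.6586
  SO₂ term: 0.0053·37.1^0.26·exp(0.059·90-2.6586) = 0.1922
  Sd branch = 0.01025·Sd^0.27·e^(0.036·RH+0.049·T) = 0.6159 μm/a
  sum: 0.1922 + 0.6159 → r_corr = 0.8081 μm/a
  mass loss = 0.8081 μm/a × 8.96 g/cm³ = 7.241 g·m⁻²·a⁻¹
Ordering by g·m⁻²·a⁻¹: carbon steel (272) > zinc (14.6) > copper (7.24)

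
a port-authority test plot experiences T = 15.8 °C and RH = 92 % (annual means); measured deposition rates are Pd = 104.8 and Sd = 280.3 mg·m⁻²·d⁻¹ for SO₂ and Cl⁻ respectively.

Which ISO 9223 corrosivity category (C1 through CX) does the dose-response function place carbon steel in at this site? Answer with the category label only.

carbon steel: f(T) = -0.054·(T−10) [T>10 °C] = -0.3132
  Pd branch = 1.77·Pd^0.52·e^(0.02·RH+f) = 91.55 μm/a
  Cl⁻ term: 0.102·280.3^0.62·exp(0.033·92+0.04·15.8) = 131.6
  sum: 91.55 + 131.6 → r_corr = 223.1 μm/a
223 μm/a falls in (200, 700] for carbon steel → category CX

CX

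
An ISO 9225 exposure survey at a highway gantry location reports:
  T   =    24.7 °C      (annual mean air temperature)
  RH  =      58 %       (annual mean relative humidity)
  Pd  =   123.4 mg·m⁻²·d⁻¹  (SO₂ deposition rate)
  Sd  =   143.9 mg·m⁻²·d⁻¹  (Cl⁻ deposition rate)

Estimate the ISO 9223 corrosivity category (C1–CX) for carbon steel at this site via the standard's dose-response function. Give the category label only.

C4

carbon steel: T>10 °C ⇒ hinge -0.054·(24.7−10) = -0.7938
  SO₂ term: 1.77·123.4^0.52·exp(0.02·58-0.7938) = 31.22
  Cl⁻ term: 0.102·143.9^0.62·exp(0.033·58+0.04·24.7) = 40.45
  sum: 31.22 + 40.45 → r_corr = 71.67 μm/a
71.7 μm/a falls in (50, 80] for carbon steel → category C4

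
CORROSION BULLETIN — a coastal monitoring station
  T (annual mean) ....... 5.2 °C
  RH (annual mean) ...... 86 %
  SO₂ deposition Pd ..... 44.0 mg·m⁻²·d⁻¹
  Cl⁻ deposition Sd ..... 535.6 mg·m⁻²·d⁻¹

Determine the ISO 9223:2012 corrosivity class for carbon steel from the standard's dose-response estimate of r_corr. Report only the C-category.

carbon steel: T≤10 °C ⇒ hinge +0.150·(5.2−10) = -0.7200
  sulphur-dioxide contribution → 34.42 μm/a
  chloride contribution → 105.5 μm/a
  ⇒ r_corr(carbon steel) = 139.9 μm/a
Category bounds: 80…200 μm/a bracket r_corr ⇒ C5

C5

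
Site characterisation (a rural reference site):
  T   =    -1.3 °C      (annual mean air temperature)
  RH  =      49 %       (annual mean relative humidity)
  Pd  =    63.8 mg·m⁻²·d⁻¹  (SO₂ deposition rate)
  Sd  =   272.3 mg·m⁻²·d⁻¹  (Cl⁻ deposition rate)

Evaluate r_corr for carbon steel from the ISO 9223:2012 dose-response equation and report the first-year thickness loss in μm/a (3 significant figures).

r_corr = 23.3 μm/a

carbon steel: f(T) = +0.150·(T−10) [T≤10 °C] = -1.6950
  sulphur-dioxide contribution → 7.516 μm/a
  chloride contribution → 15.78 μm/a
  total first-year rate 23.29 μm/a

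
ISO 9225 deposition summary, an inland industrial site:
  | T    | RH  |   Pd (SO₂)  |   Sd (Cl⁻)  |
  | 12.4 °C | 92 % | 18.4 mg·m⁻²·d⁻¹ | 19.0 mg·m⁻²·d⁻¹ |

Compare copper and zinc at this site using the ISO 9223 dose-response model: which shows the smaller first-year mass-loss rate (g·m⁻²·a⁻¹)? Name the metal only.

zinc

copper: f(T) = -0.080·(T−10) [T>10 °C] = -0.1920
  SO₂ term: 0.0053·18.4^0.26·exp(0.059·92-0.1920) = 2.124
  Sd branch = 0.01025·Sd^0.27·e^(0.036·RH+0.049·T) = 1.144 μm/a
  r_corr = 2.124 + 1.144 = 3.267 μm/a
  mass loss = 3.267 μm/a × 8.96 g/cm³ = 29.27 g·m⁻²·a⁻¹
zinc: temperature factor f = -0.071·(2.4) = -0.1704
  SO₂ term: 0.0129·18.4^0.44·exp(0.046·92-0.1704) = 2.698
  Cl⁻ term: 0.0175·19.0^0.57·exp(0.008·92+0.085·12.4) = 0.5615
  sum: 2.698 + 0.5615 → r_corr = 3.259 μm/a
  mass loss = 3.259 μm/a × 7.14 g/cm³ = 23.27 g·m⁻²·a⁻¹
Ordering by g·m⁻²·a⁻¹: copper (29.3) > zinc (23.3)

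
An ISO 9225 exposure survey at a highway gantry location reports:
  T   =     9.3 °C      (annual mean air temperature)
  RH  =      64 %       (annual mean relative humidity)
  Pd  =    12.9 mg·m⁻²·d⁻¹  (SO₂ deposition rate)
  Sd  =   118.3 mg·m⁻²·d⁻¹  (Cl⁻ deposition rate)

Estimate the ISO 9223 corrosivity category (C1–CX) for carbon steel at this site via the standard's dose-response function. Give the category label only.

carbon steel: f(T) = +0.150·(T−10) [T≤10 °C] = -0.1050
  sulphur-dioxide contribution → 21.67 μm/a
  chloride contribution → 23.59 μm/a
  ⇒ r_corr(carbon steel) = 45.25 μm/a
Category bounds: 25…50 μm/a bracket r_corr ⇒ C3

C3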